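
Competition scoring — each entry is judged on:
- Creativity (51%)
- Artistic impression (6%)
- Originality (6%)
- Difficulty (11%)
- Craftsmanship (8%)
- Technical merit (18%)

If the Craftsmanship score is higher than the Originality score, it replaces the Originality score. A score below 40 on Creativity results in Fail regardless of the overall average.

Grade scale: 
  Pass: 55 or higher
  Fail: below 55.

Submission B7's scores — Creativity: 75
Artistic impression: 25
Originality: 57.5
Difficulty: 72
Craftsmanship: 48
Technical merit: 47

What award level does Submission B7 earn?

Craftsmanship (48) ≤ Originality (57.5), so Originality stays at 57.5.
Creativity score 75 ≥ 40: minimum met.
Weighted total:
  Creativity 75 × 0.51 = 38.25
  Artistic impression 25 × 0.06 = 1.5
  Originality 57.5 × 0.06 = 3.45
  Difficulty 72 × 0.11 = 7.92
  Craftsmanship 48 × 0.08 = 3.84
  Technical merit 47 × 0.18 = 8.46
Sum = 63.42
63.42 ≥ 55 → Pass

Pass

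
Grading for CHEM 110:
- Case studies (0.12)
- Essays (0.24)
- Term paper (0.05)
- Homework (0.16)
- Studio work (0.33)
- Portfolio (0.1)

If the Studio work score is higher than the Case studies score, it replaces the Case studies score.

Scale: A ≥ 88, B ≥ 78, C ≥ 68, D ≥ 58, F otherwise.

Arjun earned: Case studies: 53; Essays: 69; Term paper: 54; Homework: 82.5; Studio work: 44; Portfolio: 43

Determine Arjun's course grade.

F

Studio work (44) ≤ Case studies (53), so Case studies stays at 53.
Weighted total:
  Case studies 53 × 0.12 = 6.36
  Essays 69 × 0.24 = 16.56
  Term paper 54 × 0.05 = 2.7
  Homework 82.5 × 0.16 = 13.2
  Studio work 44 × 0.33 = 14.52
  Portfolio 43 × 0.1 = 4.3
Sum = 57.64
57.64 < 58 → F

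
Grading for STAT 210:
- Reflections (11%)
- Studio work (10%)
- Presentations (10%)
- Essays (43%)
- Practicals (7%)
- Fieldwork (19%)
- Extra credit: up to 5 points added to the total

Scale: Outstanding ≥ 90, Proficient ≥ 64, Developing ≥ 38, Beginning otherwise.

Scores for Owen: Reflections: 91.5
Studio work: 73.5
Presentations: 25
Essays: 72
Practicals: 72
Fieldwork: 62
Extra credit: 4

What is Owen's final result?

Weighted total:
  Reflections 91.5 × 0.11 = 10.065
  Studio work 73.5 × 0.1 = 7.35
  Presentations 25 × 0.1 = 2.5
  Essays 72 × 0.43 = 30.96
  Practicals 72 × 0.07 = 5.04
  Fieldwork 62 × 0.19 = 11.78
Sum = 67.695
Extra credit: 67.695 + 4 = 71.695
71.695 is ≥ 64 and < 90 → Proficient

Proficient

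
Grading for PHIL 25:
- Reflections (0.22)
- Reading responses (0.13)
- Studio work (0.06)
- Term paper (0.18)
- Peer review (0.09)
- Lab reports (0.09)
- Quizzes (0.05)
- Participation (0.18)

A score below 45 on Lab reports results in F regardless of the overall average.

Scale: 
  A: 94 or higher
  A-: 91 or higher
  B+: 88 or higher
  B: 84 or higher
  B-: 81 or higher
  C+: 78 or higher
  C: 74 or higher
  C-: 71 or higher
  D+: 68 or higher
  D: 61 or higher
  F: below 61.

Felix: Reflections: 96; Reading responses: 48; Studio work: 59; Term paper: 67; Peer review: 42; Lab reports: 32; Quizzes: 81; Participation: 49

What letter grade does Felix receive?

Lab reports score 32 < 45: minimum not met.
Weighted total:
  Reflections 96 × 0.22 = 21.12
  Reading responses 48 × 0.13 = 6.24
  Studio work 59 × 0.06 = 3.54
  Term paper 67 × 0.18 = 12.06
  Peer review 42 × 0.09 = 3.78
  Lab reports 32 × 0.09 = 2.88
  Quizzes 81 × 0.05 = 4.05
  Participation 49 × 0.18 = 8.82
Sum = 62.49
Because the Lab reports minimum was not met, the result is F.

F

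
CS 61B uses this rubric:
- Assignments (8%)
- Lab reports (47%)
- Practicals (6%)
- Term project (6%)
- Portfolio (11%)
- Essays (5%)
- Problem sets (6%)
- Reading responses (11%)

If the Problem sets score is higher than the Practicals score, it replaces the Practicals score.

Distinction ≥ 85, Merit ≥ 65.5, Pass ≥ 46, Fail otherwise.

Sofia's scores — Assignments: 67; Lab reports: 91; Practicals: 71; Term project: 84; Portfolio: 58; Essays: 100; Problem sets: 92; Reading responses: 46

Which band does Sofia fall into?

Problem sets (92) > Practicals (71), so Practicals counts as 92.
Weighted total:
  Assignments 67 × 0.08 = 5.36
  Lab reports 91 × 0.47 = 42.77
  Practicals 92 × 0.06 = 5.52
  Term project 84 × 0.06 = 5.04
  Portfolio 58 × 0.11 = 6.38
  Essays 100 × 0.05 = 5
  Problem sets 92 × 0.06 = 5.52
  Reading responses 46 × 0.11 = 5.06
Sum = 80.65
80.65 is ≥ 65.5 and < 85 → Merit

Merit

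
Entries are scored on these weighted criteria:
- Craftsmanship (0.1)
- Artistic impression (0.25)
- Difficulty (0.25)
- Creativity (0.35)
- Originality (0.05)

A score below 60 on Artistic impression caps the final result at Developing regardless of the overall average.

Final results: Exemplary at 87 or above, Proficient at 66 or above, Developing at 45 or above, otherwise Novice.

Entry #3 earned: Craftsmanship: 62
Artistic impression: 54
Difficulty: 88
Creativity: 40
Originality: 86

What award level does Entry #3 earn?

Developing

Artistic impression score 54 < 60: minimum not met.
Weighted total:
  Craftsmanship 62 × 0.1 = 6.2
  Artistic impression 54 × 0.25 = 13.5
  Difficulty 88 × 0.25 = 22
  Creativity 40 × 0.35 = 14
  Originality 86 × 0.05 = 4.3
Sum = 60
60 would be Developing; cap at Developing applies → Developing.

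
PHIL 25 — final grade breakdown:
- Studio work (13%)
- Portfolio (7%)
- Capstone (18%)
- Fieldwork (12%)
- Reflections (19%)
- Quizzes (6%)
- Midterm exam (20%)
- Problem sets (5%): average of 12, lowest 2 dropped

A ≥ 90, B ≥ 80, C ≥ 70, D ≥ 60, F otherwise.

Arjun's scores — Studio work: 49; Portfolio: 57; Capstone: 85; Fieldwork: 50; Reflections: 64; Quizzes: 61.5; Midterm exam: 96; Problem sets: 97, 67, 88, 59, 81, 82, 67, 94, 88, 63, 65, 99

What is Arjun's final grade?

C

Problem sets: drop 59, 63 → average of remaining 10 = 828/10 = 82.8
Weighted total:
  Studio work 49 × 0.13 = 6.37
  Portfolio 57 × 0.07 = 3.99
  Capstone 85 × 0.18 = 15.3
  Fieldwork 50 × 0.12 = 6
  Reflections 64 × 0.19 = 12.16
  Quizzes 61.5 × 0.06 = 3.69
  Midterm exam 96 × 0.2 = 19.2
  Problem sets 82.8 × 0.05 = 4.14
Sum = 70.85
70.85 is ≥ 70 and < 80 → C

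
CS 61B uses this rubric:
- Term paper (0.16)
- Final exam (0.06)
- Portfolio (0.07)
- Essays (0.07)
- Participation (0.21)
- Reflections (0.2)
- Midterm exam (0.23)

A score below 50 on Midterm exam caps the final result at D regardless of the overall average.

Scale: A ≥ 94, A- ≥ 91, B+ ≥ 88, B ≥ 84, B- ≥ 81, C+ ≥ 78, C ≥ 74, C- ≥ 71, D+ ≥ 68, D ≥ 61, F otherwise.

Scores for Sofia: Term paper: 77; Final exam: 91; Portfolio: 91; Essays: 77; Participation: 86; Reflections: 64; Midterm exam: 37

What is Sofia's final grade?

Midterm exam score 37 < 50: minimum not met.
Weighted total:
  Term paper 77 × 0.16 = 12.32
  Final exam 91 × 0.06 = 5.46
  Portfolio 91 × 0.07 = 6.37
  Essays 77 × 0.07 = 5.39
  Participation 86 × 0.21 = 18.06
  Reflections 64 × 0.2 = 12.8
  Midterm exam 37 × 0.23 = 8.51
Sum = 68.91
68.91 would be D+; cap at D applies → D.

D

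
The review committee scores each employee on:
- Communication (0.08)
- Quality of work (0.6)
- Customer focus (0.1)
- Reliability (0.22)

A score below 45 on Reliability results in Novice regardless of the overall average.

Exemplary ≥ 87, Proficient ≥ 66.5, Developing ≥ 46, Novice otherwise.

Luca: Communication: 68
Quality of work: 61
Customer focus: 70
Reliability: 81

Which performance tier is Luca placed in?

Reliability score 81 ≥ 45: minimum met.
Weighted total:
  Communication 68 × 0.08 = 5.44
  Quality of work 61 × 0.6 = 36.6
  Customer focus 70 × 0.1 = 7
  Reliability 81 × 0.22 = 17.82
Sum = 66.86
66.86 is ≥ 66.5 and < 87 → Proficient

Proficient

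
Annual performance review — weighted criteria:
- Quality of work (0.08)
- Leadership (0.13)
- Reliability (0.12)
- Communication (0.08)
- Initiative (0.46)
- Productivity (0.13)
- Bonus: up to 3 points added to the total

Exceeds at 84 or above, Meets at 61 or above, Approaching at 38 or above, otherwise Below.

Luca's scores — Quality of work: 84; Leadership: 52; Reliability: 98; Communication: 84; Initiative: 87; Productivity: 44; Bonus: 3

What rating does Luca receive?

Weighted total:
  Quality of work 84 × 0.08 = 6.72
  Leadership 52 × 0.13 = 6.76
  Reliability 98 × 0.12 = 11.76
  Communication 84 × 0.08 = 6.72
  Initiative 87 × 0.46 = 40.02
  Productivity 44 × 0.13 = 5.72
Sum = 77.7
Bonus: 77.7 + 3 = 80.7
80.7 is ≥ 61 and < 84 → Meets

Meets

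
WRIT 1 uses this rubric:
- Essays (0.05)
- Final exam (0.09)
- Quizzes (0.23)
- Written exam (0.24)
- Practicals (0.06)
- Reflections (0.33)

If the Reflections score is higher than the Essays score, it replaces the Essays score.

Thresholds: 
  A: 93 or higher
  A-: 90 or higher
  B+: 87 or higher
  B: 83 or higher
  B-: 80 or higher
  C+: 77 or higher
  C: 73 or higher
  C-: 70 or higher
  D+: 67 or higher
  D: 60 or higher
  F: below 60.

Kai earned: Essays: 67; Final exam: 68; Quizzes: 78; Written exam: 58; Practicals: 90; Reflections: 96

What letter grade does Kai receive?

C+

Reflections (96) > Essays (67), so Essays counts as 96.
Weighted total:
  Essays 96 × 0.05 = 4.8
  Final exam 68 × 0.09 = 6.12
  Quizzes 78 × 0.23 = 17.94
  Written exam 58 × 0.24 = 13.92
  Practicals 90 × 0.06 = 5.4
  Reflections 96 × 0.33 = 31.68
Sum = 79.86
79.86 is ≥ 77 and < 80 → C+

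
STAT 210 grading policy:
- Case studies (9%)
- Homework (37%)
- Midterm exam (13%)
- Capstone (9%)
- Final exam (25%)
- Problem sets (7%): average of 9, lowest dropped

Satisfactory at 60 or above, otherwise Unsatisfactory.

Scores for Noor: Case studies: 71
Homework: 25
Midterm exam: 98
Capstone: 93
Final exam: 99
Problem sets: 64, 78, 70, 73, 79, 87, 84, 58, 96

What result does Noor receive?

Problem sets: drop 58 → average of remaining 8 = 631/8 = 78.875
Weighted total:
  Case studies 71 × 0.09 = 6.39
  Homework 25 × 0.37 = 9.25
  Midterm exam 98 × 0.13 = 12.74
  Capstone 93 × 0.09 = 8.37
  Final exam 99 × 0.25 = 24.75
  Problem sets 78.875 × 0.07 = 5.52125
Sum = 67.02125
67.02125 ≥ 60 → Satisfactory

Satisfactory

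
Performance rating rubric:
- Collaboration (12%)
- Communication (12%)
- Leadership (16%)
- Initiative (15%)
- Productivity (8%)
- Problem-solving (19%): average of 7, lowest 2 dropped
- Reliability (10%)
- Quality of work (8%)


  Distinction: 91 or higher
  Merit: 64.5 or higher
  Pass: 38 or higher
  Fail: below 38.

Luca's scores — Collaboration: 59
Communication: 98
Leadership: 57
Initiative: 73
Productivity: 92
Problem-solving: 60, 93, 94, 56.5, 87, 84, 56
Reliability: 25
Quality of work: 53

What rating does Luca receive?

Merit

Problem-solving: drop 56, 56.5 → average of remaining 5 = 418/5 = 83.6
Weighted total:
  Collaboration 59 × 0.12 = 7.08
  Communication 98 × 0.12 = 11.76
  Leadership 57 × 0.16 = 9.12
  Initiative 73 × 0.15 = 10.95
  Productivity 92 × 0.08 = 7.36
  Problem-solving 83.6 × 0.19 = 15.884
  Reliability 25 × 0.1 = 2.5
  Quality of work 53 × 0.08 = 4.24
Sum = 68.894
68.894 is ≥ 64.5 and < 91 → Merit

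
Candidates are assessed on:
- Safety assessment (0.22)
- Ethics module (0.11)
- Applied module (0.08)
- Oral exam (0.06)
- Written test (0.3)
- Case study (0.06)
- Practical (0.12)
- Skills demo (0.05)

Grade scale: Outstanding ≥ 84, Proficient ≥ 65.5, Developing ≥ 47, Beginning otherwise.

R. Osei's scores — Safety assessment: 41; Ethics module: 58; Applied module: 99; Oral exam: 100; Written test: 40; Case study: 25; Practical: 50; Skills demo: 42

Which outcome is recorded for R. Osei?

Weighted total:
  Safety assessment 41 × 0.22 = 9.02
  Ethics module 58 × 0.11 = 6.38
  Applied module 99 × 0.08 = 7.92
  Oral exam 100 × 0.06 = 6
  Written test 40 × 0.3 = 12
  Case study 25 × 0.06 = 1.5
  Practical 50 × 0.12 = 6
  Skills demo 42 × 0.05 = 2.1
Sum = 50.92
50.92 is ≥ 47 and < 65.5 → Developing

Developing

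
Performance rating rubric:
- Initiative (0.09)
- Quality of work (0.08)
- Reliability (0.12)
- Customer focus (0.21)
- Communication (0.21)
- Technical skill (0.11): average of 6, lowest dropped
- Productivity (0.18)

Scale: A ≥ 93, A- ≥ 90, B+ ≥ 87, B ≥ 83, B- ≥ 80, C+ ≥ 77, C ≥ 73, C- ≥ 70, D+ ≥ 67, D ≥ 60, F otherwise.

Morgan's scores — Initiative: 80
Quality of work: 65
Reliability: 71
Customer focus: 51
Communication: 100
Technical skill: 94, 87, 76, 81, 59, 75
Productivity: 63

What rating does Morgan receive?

Technical skill: drop 59 → average of remaining 5 = 413/5 = 82.6
Weighted total:
  Initiative 80 × 0.09 = 7.2
  Quality of work 65 × 0.08 = 5.2
  Reliability 71 × 0.12 = 8.52
  Customer focus 51 × 0.21 = 10.71
  Communication 100 × 0.21 = 21
  Technical skill 82.6 × 0.11 = 9.086
  Productivity 63 × 0.18 = 11.34
Sum = 73.056
73.056 is ≥ 73 and < 77 → C

C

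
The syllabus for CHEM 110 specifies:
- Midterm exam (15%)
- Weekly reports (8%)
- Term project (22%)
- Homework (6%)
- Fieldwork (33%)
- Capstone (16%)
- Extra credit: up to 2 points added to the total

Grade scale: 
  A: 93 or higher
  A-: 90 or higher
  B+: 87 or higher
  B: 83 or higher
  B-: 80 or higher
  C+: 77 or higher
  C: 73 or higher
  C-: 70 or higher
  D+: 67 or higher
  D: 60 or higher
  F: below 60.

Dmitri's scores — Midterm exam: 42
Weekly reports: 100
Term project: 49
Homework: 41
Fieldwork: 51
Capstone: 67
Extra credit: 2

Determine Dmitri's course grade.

F

Weighted total:
  Midterm exam 42 × 0.15 = 6.3
  Weekly reports 100 × 0.08 = 8
  Term project 49 × 0.22 = 10.78
  Homework 41 × 0.06 = 2.46
  Fieldwork 51 × 0.33 = 16.83
  Capstone 67 × 0.16 = 10.72
Sum = 55.09
Extra credit: 55.09 + 2 = 57.09
57.09 < 60 → F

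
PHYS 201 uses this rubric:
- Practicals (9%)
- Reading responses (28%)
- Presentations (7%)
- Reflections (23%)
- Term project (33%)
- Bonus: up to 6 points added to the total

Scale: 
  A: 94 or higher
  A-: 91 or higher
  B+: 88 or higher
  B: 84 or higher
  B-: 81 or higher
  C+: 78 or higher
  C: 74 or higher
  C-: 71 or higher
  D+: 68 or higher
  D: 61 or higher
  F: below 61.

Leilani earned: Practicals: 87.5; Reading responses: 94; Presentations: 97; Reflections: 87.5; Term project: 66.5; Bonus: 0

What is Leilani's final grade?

Weighted total:
  Practicals 87.5 × 0.09 = 7.875
  Reading responses 94 × 0.28 = 26.32
  Presentations 97 × 0.07 = 6.79
  Reflections 87.5 × 0.23 = 20.125
  Term project 66.5 × 0.33 = 21.945
Sum = 83.055
Bonus: 83.055 + 0 = 83.055
83.055 is ≥ 81 and < 84 → B-

B-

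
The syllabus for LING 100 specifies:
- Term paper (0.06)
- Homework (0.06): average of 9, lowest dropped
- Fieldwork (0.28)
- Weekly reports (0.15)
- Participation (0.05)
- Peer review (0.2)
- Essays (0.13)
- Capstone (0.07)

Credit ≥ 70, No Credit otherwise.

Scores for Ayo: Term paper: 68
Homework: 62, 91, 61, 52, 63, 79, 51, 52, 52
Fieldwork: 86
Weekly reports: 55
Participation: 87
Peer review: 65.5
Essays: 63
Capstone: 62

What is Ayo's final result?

Credit

Homework: drop 51 → average of remaining 8 = 512/8 = 64
Weighted total:
  Term paper 68 × 0.06 = 4.08
  Homework 64 × 0.06 = 3.84
  Fieldwork 86 × 0.28 = 24.08
  Weekly reports 55 × 0.15 = 8.25
  Participation 87 × 0.05 = 4.35
  Peer review 65.5 × 0.2 = 13.1
  Essays 63 × 0.13 = 8.19
  Capstone 62 × 0.07 = 4.34
Sum = 70.23
70.23 ≥ 70 → Credit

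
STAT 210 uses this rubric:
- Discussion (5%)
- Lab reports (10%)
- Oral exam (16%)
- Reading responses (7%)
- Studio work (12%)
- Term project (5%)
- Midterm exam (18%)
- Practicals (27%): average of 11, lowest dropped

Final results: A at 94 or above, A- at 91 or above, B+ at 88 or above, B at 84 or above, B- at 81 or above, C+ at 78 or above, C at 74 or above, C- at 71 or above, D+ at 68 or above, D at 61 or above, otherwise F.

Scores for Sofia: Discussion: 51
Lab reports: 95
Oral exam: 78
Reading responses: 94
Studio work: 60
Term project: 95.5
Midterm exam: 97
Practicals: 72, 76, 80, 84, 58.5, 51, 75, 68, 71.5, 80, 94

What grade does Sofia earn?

B-

Practicals: drop 51 → average of remaining 10 = 759/10 = 75.9
Weighted total:
  Discussion 51 × 0.05 = 2.55
  Lab reports 95 × 0.1 = 9.5
  Oral exam 78 × 0.16 = 12.48
  Reading responses 94 × 0.07 = 6.58
  Studio work 60 × 0.12 = 7.2
  Term project 95.5 × 0.05 = 4.775
  Midterm exam 97 × 0.18 = 17.46
  Practicals 75.9 × 0.27 = 20.493
Sum = 81.038
81.038 is ≥ 81 and < 84 → B-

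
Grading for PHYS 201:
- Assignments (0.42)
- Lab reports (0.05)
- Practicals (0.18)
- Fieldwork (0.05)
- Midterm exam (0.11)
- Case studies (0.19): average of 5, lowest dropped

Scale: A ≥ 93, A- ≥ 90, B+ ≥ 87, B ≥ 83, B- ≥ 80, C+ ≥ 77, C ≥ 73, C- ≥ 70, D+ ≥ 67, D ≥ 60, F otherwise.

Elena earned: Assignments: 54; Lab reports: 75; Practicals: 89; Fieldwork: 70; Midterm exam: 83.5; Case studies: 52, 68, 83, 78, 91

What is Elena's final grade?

Case studies: drop 52 → average of remaining 4 = 320/4 = 80
Weighted total:
  Assignments 54 × 0.42 = 22.68
  Lab reports 75 × 0.05 = 3.75
  Practicals 89 × 0.18 = 16.02
  Fieldwork 70 × 0.05 = 3.5
  Midterm exam 83.5 × 0.11 = 9.185
  Case studies 80 × 0.19 = 15.2
Sum = 70.335
70.335 is ≥ 70 and < 73 → C-

C-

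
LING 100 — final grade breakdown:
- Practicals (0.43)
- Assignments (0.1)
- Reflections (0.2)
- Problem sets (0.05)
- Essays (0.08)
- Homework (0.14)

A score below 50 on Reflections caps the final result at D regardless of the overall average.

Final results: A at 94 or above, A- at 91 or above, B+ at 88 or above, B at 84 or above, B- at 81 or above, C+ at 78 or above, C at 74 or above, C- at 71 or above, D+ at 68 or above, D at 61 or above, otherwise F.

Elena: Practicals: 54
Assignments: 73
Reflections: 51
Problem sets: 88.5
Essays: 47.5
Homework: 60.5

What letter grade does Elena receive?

Reflections score 51 ≥ 50: minimum met.
Weighted total:
  Practicals 54 × 0.43 = 23.22
  Assignments 73 × 0.1 = 7.3
  Reflections 51 × 0.2 = 10.2
  Problem sets 88.5 × 0.05 = 4.425
  Essays 47.5 × 0.08 = 3.8
  Homework 60.5 × 0.14 = 8.47
Sum = 57.415
57.415 < 61 → F

F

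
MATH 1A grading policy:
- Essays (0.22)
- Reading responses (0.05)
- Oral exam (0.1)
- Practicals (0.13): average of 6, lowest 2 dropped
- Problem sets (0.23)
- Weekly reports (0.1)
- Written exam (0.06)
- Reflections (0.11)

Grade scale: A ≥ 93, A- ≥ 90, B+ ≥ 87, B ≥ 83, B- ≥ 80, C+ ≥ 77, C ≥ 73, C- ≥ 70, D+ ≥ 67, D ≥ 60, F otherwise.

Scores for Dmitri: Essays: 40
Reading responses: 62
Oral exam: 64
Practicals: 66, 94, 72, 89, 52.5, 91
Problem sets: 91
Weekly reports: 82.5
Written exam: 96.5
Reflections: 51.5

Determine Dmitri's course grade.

C-

Practicals: drop 52.5, 66 → average of remaining 4 = 346/4 = 86.5
Weighted total:
  Essays 40 × 0.22 = 8.8
  Reading responses 62 × 0.05 = 3.1
  Oral exam 64 × 0.1 = 6.4
  Practicals 86.5 × 0.13 = 11.245
  Problem sets 91 × 0.23 = 20.93
  Weekly reports 82.5 × 0.1 = 8.25
  Written exam 96.5 × 0.06 = 5.79
  Reflections 51.5 × 0.11 = 5.665
Sum = 70.18
70.18 is ≥ 70 and < 73 → C-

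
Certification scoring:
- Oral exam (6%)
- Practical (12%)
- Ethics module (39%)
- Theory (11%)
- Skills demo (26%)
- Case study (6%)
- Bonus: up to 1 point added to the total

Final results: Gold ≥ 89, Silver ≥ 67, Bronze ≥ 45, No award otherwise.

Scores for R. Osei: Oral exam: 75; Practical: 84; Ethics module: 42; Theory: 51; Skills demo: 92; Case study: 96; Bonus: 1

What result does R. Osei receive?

Weighted total:
  Oral exam 75 × 0.06 = 4.5
  Practical 84 × 0.12 = 10.08
  Ethics module 42 × 0.39 = 16.38
  Theory 51 × 0.11 = 5.61
  Skills demo 92 × 0.26 = 23.92
  Case study 96 × 0.06 = 5.76
Sum = 66.25
Bonus: 66.25 + 1 = 67.25
67.25 is ≥ 67 and < 89 → Silver

Silver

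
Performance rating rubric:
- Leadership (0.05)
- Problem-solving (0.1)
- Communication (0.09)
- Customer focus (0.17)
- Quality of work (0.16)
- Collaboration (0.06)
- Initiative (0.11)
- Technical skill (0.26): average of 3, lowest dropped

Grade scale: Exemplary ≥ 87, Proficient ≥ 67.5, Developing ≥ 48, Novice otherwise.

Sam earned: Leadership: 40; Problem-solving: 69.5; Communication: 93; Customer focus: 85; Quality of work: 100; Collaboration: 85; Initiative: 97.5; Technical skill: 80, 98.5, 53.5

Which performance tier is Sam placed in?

Technical skill: drop 53.5 → average of remaining 2 = 178.5/2 = 89.25
Weighted total:
  Leadership 40 × 0.05 = 2
  Problem-solving 69.5 × 0.1 = 6.95
  Communication 93 × 0.09 = 8.37
  Customer focus 85 × 0.17 = 14.45
  Quality of work 100 × 0.16 = 16
  Collaboration 85 × 0.06 = 5.1
  Initiative 97.5 × 0.11 = 10.725
  Technical skill 89.25 × 0.26 = 23.205
Sum = 86.8
86.8 is ≥ 67.5 and < 87 → Proficient

Proficient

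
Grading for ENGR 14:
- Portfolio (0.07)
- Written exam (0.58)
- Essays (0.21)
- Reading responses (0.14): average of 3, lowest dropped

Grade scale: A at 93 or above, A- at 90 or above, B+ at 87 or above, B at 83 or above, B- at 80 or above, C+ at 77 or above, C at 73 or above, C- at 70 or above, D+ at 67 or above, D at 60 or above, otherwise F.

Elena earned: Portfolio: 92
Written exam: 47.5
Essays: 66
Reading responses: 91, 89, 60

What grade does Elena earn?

Reading responses: drop 60 → average of remaining 2 = 180/2 = 90
Weighted total:
  Portfolio 92 × 0.07 = 6.44
  Written exam 47.5 × 0.58 = 27.55
  Essays 66 × 0.21 = 13.86
  Reading responses 90 × 0.14 = 12.6
Sum = 60.45
60.45 is ≥ 60 and < 67 → D

D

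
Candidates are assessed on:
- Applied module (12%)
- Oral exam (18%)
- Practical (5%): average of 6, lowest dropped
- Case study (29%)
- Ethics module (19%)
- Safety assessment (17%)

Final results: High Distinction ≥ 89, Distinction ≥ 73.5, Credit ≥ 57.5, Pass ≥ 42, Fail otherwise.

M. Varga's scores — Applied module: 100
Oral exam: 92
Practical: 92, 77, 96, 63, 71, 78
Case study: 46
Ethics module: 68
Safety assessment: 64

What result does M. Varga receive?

Credit

Practical: drop 63 → average of remaining 5 = 414/5 = 82.8
Weighted total:
  Applied module 100 × 0.12 = 12
  Oral exam 92 × 0.18 = 16.56
  Practical 82.8 × 0.05 = 4.14
  Case study 46 × 0.29 = 13.34
  Ethics module 68 × 0.19 = 12.92
  Safety assessment 64 × 0.17 = 10.88
Sum = 69.84
69.84 is ≥ 57.5 and < 73.5 → Credit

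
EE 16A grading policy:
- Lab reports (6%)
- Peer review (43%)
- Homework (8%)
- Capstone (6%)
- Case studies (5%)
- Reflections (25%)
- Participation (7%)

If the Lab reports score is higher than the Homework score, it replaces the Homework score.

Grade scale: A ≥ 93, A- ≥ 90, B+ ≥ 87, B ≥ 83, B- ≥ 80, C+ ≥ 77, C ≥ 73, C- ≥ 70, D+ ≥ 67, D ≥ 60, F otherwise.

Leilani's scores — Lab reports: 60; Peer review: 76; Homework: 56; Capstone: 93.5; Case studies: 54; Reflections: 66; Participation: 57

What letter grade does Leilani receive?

D+

Lab reports (60) > Homework (56), so Homework counts as 60.
Weighted total:
  Lab reports 60 × 0.06 = 3.6
  Peer review 76 × 0.43 = 32.68
  Homework 60 × 0.08 = 4.8
  Capstone 93.5 × 0.06 = 5.61
  Case studies 54 × 0.05 = 2.7
  Reflections 66 × 0.25 = 16.5
  Participation 57 × 0.07 = 3.99
Sum = 69.88
69.88 is ≥ 67 and < 70 → D+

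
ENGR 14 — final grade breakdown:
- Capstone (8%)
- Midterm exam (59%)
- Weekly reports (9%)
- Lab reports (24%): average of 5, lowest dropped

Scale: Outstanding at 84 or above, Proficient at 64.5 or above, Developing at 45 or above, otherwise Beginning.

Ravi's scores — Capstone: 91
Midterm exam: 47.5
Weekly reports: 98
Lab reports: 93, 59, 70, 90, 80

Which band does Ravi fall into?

Lab reports: drop 59 → average of remaining 4 = 333/4 = 83.25
Weighted total:
  Capstone 91 × 0.08 = 7.28
  Midterm exam 47.5 × 0.59 = 28.025
  Weekly reports 98 × 0.09 = 8.82
  Lab reports 83.25 × 0.24 = 19.98
Sum = 64.105
64.105 is ≥ 45 and < 64.5 → Developing

Developing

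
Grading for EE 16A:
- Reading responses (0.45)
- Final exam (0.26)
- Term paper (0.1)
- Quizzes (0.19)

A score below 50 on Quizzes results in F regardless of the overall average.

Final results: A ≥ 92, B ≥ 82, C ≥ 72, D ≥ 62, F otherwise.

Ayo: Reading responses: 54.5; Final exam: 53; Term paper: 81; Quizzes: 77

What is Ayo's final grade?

F

Quizzes score 77 ≥ 50: minimum met.
Weighted total:
  Reading responses 54.5 × 0.45 = 24.525
  Final exam 53 × 0.26 = 13.78
  Term paper 81 × 0.1 = 8.1
  Quizzes 77 × 0.19 = 14.63
Sum = 61.035
61.035 < 62 → F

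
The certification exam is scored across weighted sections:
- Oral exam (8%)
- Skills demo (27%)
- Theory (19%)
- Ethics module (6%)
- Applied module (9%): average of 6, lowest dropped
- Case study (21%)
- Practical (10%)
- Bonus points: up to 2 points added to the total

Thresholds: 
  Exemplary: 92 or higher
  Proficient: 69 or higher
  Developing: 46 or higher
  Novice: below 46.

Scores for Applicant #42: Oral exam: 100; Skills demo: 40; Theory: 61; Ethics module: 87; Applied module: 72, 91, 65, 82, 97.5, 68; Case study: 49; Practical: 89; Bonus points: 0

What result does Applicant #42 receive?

Developing

Applied module: drop 65 → average of remaining 5 = 410.5/5 = 82.1
Weighted total:
  Oral exam 100 × 0.08 = 8
  Skills demo 40 × 0.27 = 10.8
  Theory 61 × 0.19 = 11.59
  Ethics module 87 × 0.06 = 5.22
  Applied module 82.1 × 0.09 = 7.389
  Case study 49 × 0.21 = 10.29
  Practical 89 × 0.1 = 8.9
Sum = 62.189
Bonus points: 62.189 + 0 = 62.189
62.189 is ≥ 46 and < 69 → Developing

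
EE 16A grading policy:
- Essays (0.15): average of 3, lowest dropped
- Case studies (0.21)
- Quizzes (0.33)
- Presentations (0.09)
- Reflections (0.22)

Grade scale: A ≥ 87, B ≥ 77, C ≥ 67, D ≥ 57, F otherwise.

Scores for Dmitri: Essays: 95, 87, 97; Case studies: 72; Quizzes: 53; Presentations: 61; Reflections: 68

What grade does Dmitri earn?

Essays: drop 87 → average of remaining 2 = 192/2 = 96
Weighted total:
  Essays 96 × 0.15 = 14.4
  Case studies 72 × 0.21 = 15.12
  Quizzes 53 × 0.33 = 17.49
  Presentations 61 × 0.09 = 5.49
  Reflections 68 × 0.22 = 14.96
Sum = 67.46
67.46 is ≥ 67 and < 77 → C

C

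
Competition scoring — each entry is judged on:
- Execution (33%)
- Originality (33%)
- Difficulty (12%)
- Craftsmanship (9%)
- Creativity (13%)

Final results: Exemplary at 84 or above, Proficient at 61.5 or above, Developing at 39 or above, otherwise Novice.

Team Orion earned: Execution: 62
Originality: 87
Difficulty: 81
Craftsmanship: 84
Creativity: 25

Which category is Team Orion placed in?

Weighted total:
  Execution 62 × 0.33 = 20.46
  Originality 87 × 0.33 = 28.71
  Difficulty 81 × 0.12 = 9.72
  Craftsmanship 84 × 0.09 = 7.56
  Creativity 25 × 0.13 = 3.25
Sum = 69.7
69.7 is ≥ 61.5 and < 84 → Proficient

Proficient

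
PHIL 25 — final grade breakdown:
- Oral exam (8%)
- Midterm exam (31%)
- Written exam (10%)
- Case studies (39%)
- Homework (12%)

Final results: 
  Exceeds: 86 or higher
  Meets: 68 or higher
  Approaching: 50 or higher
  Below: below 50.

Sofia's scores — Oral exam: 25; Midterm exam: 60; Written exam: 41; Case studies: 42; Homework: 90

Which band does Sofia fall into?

Weighted total:
  Oral exam 25 × 0.08 = 2
  Midterm exam 60 × 0.31 = 18.6
  Written exam 41 × 0.1 = 4.1
  Case studies 42 × 0.39 = 16.38
  Homework 90 × 0.12 = 10.8
Sum = 51.88
51.88 is ≥ 50 and < 68 → Approaching

Approaching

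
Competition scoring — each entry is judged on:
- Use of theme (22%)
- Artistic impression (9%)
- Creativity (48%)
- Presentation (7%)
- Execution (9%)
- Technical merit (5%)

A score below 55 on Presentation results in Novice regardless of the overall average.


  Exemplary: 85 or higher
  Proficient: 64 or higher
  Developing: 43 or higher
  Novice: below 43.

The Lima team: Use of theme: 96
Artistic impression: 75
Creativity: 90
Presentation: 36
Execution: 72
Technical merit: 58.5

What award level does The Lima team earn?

Novice

Presentation score 36 < 55: minimum not met.
Weighted total:
  Use of theme 96 × 0.22 = 21.12
  Artistic impression 75 × 0.09 = 6.75
  Creativity 90 × 0.48 = 43.2
  Presentation 36 × 0.07 = 2.52
  Execution 72 × 0.09 = 6.48
  Technical merit 58.5 × 0.05 = 2.925
Sum = 82.995
Because the Presentation minimum was not met, the result is Novice.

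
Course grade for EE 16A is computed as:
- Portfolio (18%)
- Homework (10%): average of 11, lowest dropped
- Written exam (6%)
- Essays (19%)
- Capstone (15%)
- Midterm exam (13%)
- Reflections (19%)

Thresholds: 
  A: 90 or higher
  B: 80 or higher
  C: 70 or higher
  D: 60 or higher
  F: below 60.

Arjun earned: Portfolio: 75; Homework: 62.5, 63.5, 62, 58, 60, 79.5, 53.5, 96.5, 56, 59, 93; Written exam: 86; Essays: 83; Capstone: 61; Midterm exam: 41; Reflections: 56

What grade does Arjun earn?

Homework: drop 53.5 → average of remaining 10 = 690/10 = 69
Weighted total:
  Portfolio 75 × 0.18 = 13.5
  Homework 69 × 0.1 = 6.9
  Written exam 86 × 0.06 = 5.16
  Essays 83 × 0.19 = 15.77
  Capstone 61 × 0.15 = 9.15
  Midterm exam 41 × 0.13 = 5.33
  Reflections 56 × 0.19 = 10.64
Sum = 66.45
66.45 is ≥ 60 and < 70 → D

D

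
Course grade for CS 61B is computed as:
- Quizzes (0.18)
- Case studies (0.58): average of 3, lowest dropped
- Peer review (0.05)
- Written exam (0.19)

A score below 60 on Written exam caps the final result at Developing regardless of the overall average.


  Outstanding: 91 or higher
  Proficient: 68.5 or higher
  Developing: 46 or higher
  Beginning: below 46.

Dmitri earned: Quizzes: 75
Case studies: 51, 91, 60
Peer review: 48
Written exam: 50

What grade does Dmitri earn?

Case studies: drop 51 → average of remaining 2 = 151/2 = 75.5
Written exam score 50 < 60: minimum not met.
Weighted total:
  Quizzes 75 × 0.18 = 13.5
  Case studies 75.5 × 0.58 = 43.79
  Peer review 48 × 0.05 = 2.4
  Written exam 50 × 0.19 = 9.5
Sum = 69.19
69.19 would be Proficient; cap at Developing applies → Developing.

Developing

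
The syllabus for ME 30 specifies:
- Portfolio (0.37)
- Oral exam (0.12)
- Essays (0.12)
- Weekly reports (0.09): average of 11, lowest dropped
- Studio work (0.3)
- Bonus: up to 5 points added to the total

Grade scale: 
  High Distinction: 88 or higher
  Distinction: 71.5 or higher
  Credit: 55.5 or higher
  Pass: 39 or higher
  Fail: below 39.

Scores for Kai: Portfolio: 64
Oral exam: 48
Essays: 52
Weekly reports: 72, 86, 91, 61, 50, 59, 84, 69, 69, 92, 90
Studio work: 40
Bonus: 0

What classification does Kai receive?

Weekly reports: drop 50 → average of remaining 10 = 773/10 = 77.3
Weighted total:
  Portfolio 64 × 0.37 = 23.68
  Oral exam 48 × 0.12 = 5.76
  Essays 52 × 0.12 = 6.24
  Weekly reports 77.3 × 0.09 = 6.957
  Studio work 40 × 0.3 = 12
Sum = 54.637
Bonus: 54.637 + 0 = 54.637
54.637 is ≥ 39 and < 55.5 → Pass

Pass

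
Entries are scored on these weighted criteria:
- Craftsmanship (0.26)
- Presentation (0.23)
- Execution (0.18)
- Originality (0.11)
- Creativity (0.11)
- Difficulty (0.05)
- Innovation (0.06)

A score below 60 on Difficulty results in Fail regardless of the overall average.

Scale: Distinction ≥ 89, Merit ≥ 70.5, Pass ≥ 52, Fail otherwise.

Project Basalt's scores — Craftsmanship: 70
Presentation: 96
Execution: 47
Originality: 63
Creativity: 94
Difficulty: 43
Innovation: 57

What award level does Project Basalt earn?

Difficulty score 43 < 60: minimum not met.
Weighted total:
  Craftsmanship 70 × 0.26 = 18.2
  Presentation 96 × 0.23 = 22.08
  Execution 47 × 0.18 = 8.46
  Originality 63 × 0.11 = 6.93
  Creativity 94 × 0.11 = 10.34
  Difficulty 43 × 0.05 = 2.15
  Innovation 57 × 0.06 = 3.42
Sum = 71.58
Because the Difficulty minimum was not met, the result is Fail.

Fail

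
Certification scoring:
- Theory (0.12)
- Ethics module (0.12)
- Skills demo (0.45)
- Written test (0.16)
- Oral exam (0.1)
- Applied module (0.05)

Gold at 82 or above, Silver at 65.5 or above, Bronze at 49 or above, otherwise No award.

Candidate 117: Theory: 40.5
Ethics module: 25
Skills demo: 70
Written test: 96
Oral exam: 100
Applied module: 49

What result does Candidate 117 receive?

Weighted total:
  Theory 40.5 × 0.12 = 4.86
  Ethics module 25 × 0.12 = 3
  Skills demo 70 × 0.45 = 31.5
  Written test 96 × 0.16 = 15.36
  Oral exam 100 × 0.1 = 10
  Applied module 49 × 0.05 = 2.45
Sum = 67.17
67.17 is ≥ 65.5 and < 82 → Silver

Silver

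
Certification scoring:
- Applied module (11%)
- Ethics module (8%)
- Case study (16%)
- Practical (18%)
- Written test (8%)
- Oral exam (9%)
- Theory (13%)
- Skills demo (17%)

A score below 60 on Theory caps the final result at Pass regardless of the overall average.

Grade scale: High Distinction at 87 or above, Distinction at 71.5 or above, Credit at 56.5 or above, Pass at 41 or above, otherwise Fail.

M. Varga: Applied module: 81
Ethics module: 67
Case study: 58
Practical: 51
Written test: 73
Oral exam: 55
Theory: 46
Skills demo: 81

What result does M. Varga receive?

Theory score 46 < 60: minimum not met.
Weighted total:
  Applied module 81 × 0.11 = 8.91
  Ethics module 67 × 0.08 = 5.36
  Case study 58 × 0.16 = 9.28
  Practical 51 × 0.18 = 9.18
  Written test 73 × 0.08 = 5.84
  Oral exam 55 × 0.09 = 4.95
  Theory 46 × 0.13 = 5.98
  Skills demo 81 × 0.17 = 13.77
Sum = 63.27
63.27 would be Credit; cap at Pass applies → Pass.

Pass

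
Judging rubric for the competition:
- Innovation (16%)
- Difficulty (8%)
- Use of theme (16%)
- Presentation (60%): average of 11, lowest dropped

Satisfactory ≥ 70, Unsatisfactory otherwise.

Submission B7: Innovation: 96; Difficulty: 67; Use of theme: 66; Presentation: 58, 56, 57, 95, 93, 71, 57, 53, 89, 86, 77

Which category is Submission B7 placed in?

Presentation: drop 53 → average of remaining 10 = 739/10 = 73.9
Weighted total:
  Innovation 96 × 0.16 = 15.36
  Difficulty 67 × 0.08 = 5.36
  Use of theme 66 × 0.16 = 10.56
  Presentation 73.9 × 0.6 = 44.34
Sum = 75.62
75.62 ≥ 70 → Satisfactory

Satisfactory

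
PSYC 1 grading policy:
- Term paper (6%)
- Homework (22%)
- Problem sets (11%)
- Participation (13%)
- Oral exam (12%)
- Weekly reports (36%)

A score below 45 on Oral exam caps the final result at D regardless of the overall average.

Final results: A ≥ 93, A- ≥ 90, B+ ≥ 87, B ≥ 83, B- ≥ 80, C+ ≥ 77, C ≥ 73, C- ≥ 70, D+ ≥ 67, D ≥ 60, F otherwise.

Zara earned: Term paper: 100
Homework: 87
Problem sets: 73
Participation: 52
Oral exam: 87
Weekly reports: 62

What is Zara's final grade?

C-

Oral exam score 87 ≥ 45: minimum met.
Weighted total:
  Term paper 100 × 0.06 = 6
  Homework 87 × 0.22 = 19.14
  Problem sets 73 × 0.11 = 8.03
  Participation 52 × 0.13 = 6.76
  Oral exam 87 × 0.12 = 10.44
  Weekly reports 62 × 0.36 = 22.32
Sum = 72.69
72.69 is ≥ 70 and < 73 → C-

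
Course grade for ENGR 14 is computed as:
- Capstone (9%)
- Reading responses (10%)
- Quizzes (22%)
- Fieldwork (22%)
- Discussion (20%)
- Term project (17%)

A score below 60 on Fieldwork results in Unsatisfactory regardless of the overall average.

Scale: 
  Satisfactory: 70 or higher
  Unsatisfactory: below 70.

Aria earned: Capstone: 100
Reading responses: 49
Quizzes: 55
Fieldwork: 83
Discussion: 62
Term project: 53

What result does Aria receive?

Fieldwork score 83 ≥ 60: minimum met.
Weighted total:
  Capstone 100 × 0.09 = 9
  Reading responses 49 × 0.1 = 4.9
  Quizzes 55 × 0.22 = 12.1
  Fieldwork 83 × 0.22 = 18.26
  Discussion 62 × 0.2 = 12.4
  Term project 53 × 0.17 = 9.01
Sum = 65.67
65.67 < 70 → Unsatisfactory

Unsatisfactory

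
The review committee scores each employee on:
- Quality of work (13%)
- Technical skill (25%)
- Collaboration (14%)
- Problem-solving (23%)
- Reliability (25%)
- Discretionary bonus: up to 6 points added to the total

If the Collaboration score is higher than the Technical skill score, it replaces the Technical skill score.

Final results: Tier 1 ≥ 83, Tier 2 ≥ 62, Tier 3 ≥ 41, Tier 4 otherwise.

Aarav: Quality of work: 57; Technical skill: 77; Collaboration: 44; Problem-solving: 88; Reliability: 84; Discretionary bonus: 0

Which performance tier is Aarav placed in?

Collaboration (44) ≤ Technical skill (77), so Technical skill stays at 77.
Weighted total:
  Quality of work 57 × 0.13 = 7.41
  Technical skill 77 × 0.25 = 19.25
  Collaboration 44 × 0.14 = 6.16
  Problem-solving 88 × 0.23 = 20.24
  Reliability 84 × 0.25 = 21
Sum = 74.06
Discretionary bonus: 74.06 + 0 = 74.06
74.06 is ≥ 62 and < 83 → Tier 2

Tier 2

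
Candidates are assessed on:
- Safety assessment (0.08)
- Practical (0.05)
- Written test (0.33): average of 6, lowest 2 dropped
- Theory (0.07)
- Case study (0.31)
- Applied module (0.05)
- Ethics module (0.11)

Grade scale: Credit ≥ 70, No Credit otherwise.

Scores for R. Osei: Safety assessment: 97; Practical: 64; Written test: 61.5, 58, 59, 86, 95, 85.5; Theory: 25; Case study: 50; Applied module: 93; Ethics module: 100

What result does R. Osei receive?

Credit

Written test: drop 58, 59 → average of remaining 4 = 328/4 = 82
Weighted total:
  Safety assessment 97 × 0.08 = 7.76
  Practical 64 × 0.05 = 3.2
  Written test 82 × 0.33 = 27.06
  Theory 25 × 0.07 = 1.75
  Case study 50 × 0.31 = 15.5
  Applied module 93 × 0.05 = 4.65
  Ethics module 100 × 0.11 = 11
Sum = 70.92
70.92 ≥ 70 → Credit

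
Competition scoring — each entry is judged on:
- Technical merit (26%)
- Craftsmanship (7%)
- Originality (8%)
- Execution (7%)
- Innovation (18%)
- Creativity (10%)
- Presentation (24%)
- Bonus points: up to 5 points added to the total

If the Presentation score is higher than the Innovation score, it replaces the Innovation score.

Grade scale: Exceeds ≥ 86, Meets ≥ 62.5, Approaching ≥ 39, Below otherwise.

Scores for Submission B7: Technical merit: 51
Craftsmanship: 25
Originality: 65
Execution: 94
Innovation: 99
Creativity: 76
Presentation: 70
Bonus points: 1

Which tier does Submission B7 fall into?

Meets

Presentation (70) ≤ Innovation (99), so Innovation stays at 99.
Weighted total:
  Technical merit 51 × 0.26 = 13.26
  Craftsmanship 25 × 0.07 = 1.75
  Originality 65 × 0.08 = 5.2
  Execution 94 × 0.07 = 6.58
  Innovation 99 × 0.18 = 17.82
  Creativity 76 × 0.1 = 7.6
  Presentation 70 × 0.24 = 16.8
Sum = 69.01
Bonus points: 69.01 + 1 = 70.01
70.01 is ≥ 62.5 and < 86 → Meets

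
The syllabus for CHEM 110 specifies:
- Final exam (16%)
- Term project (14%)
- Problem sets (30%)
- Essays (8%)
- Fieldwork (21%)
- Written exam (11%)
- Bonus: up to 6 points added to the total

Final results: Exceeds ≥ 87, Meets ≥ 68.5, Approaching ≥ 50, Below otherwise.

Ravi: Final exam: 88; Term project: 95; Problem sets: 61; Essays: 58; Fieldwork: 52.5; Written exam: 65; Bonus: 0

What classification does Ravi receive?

Approaching

Weighted total:
  Final exam 88 × 0.16 = 14.08
  Term project 95 × 0.14 = 13.3
  Problem sets 61 × 0.3 = 18.3
  Essays 58 × 0.08 = 4.64
  Fieldwork 52.5 × 0.21 = 11.025
  Written exam 65 × 0.11 = 7.15
Sum = 68.495
Bonus: 68.495 + 0 = 68.495
68.495 is ≥ 50 and < 68.5 → Approaching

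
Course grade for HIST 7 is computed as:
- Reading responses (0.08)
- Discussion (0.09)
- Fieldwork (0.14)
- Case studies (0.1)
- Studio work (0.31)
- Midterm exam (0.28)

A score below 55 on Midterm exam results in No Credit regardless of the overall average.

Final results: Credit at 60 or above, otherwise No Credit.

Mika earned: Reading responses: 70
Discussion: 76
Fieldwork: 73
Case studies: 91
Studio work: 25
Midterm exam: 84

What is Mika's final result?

Credit

Midterm exam score 84 ≥ 55: minimum met.
Weighted total:
  Reading responses 70 × 0.08 = 5.6
  Discussion 76 × 0.09 = 6.84
  Fieldwork 73 × 0.14 = 10.22
  Case studies 91 × 0.1 = 9.1
  Studio work 25 × 0.31 = 7.75
  Midterm exam 84 × 0.28 = 23.52
Sum = 63.03
63.03 ≥ 60 → Credit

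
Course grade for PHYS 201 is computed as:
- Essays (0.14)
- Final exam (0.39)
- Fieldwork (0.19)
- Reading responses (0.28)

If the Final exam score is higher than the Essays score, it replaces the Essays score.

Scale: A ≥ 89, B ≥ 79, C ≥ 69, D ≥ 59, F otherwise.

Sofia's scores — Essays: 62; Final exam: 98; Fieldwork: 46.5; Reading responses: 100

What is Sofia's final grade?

Final exam (98) > Essays (62), so Essays counts as 98.
Weighted total:
  Essays 98 × 0.14 = 13.72
  Final exam 98 × 0.39 = 38.22
  Fieldwork 46.5 × 0.19 = 8.835
  Reading responses 100 × 0.28 = 28
Sum = 88.775
88.775 is ≥ 79 and < 89 → B

B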